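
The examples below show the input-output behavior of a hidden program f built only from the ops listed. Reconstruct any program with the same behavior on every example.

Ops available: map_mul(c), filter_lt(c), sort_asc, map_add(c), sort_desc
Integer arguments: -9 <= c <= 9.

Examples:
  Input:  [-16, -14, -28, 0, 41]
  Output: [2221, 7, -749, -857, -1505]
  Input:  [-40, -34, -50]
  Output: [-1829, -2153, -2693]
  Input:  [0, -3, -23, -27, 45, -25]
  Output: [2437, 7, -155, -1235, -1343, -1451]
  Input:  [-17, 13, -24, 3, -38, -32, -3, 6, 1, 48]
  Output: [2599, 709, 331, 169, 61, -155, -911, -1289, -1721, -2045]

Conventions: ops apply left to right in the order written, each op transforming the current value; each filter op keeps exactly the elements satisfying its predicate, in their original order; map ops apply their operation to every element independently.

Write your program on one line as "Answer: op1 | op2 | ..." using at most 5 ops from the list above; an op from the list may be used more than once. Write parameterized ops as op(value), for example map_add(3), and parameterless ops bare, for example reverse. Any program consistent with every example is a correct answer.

map_mul(-3) | map_mul(-2) | map_mul(9) | sort_desc | map_add(7)

Check, running the answer program on each example:
  [-16, -14, -28, 0, 41] -> [48, 42, 84, 0, -123] -> [-96, -84, -168, 0, 246] -> [-864, -756, -1512, 0, 2214] -> [2214, 0, -756, -864, -1512] -> [2221, 7, -749, -857, -1505]
  [-40, -34, -50] -> [120, 102, 150] -> [-240, -204, -300] -> [-2160, -1836, -2700] -> [-1836, -2160, -2700] -> [-1829, -2153, -2693]
  [0, -3, -23, -27, 45, -25] -> [0, 9, 69, 81, -135, 75] -> [0, -18, -138, -162, 270, -150] -> [0, -162, -1242, -1458, 2430, -1350] -> [2430, 0, -162, -1242, -1350, -1458] -> [2437, 7, -155, -1235, -1343, -1451]
  [-17, 13, -24, 3, -38, -32, -3, 6, 1, 48] -> [51, -39, 72, -9, 114, 96, 9, -18, -3, -144] -> [-102, 78, -144, 18, -228, -192, -18, 36, 6, 288] -> [-918, 702, -1296, 162, -2052, -1728, -162, 324, 54, 2592] -> [2592, 702, 324, 162, 54, -162, -918, -1296, -1728, -2052] -> [2599, 709, 331, 169, 61, -155, -911, -1289, -1721, -2045]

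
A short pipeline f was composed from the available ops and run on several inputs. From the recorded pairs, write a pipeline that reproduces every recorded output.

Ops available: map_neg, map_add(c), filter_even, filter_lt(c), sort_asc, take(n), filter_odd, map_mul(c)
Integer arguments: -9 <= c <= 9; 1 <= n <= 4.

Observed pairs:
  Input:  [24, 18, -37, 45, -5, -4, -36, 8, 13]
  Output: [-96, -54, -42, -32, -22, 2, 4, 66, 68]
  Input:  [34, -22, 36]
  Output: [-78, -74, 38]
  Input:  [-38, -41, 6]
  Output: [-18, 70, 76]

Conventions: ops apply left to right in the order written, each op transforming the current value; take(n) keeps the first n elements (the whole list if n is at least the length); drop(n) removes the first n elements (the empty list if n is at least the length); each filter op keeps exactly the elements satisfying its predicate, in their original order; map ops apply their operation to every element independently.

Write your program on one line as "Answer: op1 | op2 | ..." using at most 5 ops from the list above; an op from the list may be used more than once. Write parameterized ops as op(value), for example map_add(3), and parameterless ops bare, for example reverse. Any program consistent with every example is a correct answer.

map_add(3) | map_neg | map_mul(2) | sort_asc

Check, running the answer program on each example:
  [24, 18, -37, 45, -5, -4, -36, 8, 13] -> [27, 21, -34, 48, -2, -1, -33, 11, 16] -> [-27, -21, 34, -48, 2, 1, 33, -11, -16] -> [-54, -42, 68, -96, 4, 2, 66, -22, -32] -> [-96, -54, -42, -32, -22, 2, 4, 66, 68]
  [34, -22, 36] -> [37, -19, 39] -> [-37, 19, -39] -> [-74, 38, -78] -> [-78, -74, 38]
  [-38, -41, 6] -> [-35, -38, 9] -> [35, 38, -9] -> [70, 76, -18] -> [-18, 70, 76]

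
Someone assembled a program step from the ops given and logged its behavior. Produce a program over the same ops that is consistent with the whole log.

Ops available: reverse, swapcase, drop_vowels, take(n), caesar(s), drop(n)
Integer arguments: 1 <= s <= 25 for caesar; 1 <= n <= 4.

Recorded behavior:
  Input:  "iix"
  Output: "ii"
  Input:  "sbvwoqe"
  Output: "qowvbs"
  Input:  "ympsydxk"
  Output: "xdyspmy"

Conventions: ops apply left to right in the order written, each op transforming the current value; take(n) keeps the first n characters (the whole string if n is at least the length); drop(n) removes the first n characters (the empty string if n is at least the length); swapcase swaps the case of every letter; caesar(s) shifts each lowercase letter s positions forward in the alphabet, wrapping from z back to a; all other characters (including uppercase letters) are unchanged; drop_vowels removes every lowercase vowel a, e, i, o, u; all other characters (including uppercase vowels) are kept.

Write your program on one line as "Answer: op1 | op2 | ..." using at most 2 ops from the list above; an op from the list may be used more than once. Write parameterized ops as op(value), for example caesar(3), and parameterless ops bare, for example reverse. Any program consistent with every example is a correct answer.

reverse | drop(1)

Check, running the answer program on each example:
  "iix" -> "xii" -> "ii"
  "sbvwoqe" -> "eqowvbs" -> "qowvbs"
  "ympsydxk" -> "kxdyspmy" -> "xdyspmy"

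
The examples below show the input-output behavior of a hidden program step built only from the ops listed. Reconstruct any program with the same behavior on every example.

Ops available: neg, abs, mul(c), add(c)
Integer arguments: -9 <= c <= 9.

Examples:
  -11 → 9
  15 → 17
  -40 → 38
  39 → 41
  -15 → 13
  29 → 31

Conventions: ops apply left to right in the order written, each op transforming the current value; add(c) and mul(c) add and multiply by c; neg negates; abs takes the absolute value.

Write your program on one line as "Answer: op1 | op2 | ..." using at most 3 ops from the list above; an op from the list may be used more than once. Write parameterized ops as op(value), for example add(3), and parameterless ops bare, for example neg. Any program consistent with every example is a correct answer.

add(2) | neg | abs

Check, running the answer program on each example:
  -11 -> -9 -> 9 -> 9
  15 -> 17 -> -17 -> 17
  -40 -> -38 -> 38 -> 38
  39 -> 41 -> -41 -> 41
  -15 -> -13 -> 13 -> 13
  29 -> 31 -> -31 -> 31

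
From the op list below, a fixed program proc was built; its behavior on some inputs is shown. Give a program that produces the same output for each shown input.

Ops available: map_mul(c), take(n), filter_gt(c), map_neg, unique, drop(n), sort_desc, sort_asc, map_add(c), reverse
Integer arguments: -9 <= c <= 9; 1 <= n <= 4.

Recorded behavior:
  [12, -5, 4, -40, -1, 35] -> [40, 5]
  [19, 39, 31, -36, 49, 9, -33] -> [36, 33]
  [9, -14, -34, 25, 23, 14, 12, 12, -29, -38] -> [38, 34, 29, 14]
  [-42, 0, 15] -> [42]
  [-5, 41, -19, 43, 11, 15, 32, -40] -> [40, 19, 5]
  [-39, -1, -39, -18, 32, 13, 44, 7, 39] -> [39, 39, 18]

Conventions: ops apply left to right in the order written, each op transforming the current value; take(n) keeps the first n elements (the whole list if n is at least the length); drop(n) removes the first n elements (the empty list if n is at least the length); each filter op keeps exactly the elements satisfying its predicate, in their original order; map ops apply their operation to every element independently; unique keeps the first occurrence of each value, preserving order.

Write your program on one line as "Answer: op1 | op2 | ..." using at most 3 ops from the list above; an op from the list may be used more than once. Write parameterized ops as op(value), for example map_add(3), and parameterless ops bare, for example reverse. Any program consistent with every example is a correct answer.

map_neg | sort_desc | filter_gt(2)

Check, running the answer program on each example:
  [12, -5, 4, -40, -1, 35] -> [-12, 5, -4, 40, 1, -35] -> [40, 5, 1, -4, -12, -35] -> [40, 5]
  [19, 39, 31, -36, 49, 9, -33] -> [-19, -39, -31, 36, -49, -9, 33] -> [36, 33, -9, -19, -31, -39, -49] -> [36, 33]
  [9, -14, -34, 25, 23, 14, 12, 12, -29, -38] -> [-9, 14, 34, -25, -23, -14, -12, -12, 29, 38] -> [38, 34, 29, 14, -9, -12, -12, -14, -23, -25] -> [38, 34, 29, 14]
  [-42, 0, 15] -> [42, 0, -15] -> [42, 0, -15] -> [42]
  [-5, 41, -19, 43, 11, 15, 32, -40] -> [5, -41, 19, -43, -11, -15, -32, 40] -> [40, 19, 5, -11, -15, -32, -41, -43] -> [40, 19, 5]
  [-39, -1, -39, -18, 32, 13, 44, 7, 39] -> [39, 1, 39, 18, -32, -13, -44, -7, -39] -> [39, 39, 18, 1, -7, -13, -32, -39, -44] -> [39, 39, 18]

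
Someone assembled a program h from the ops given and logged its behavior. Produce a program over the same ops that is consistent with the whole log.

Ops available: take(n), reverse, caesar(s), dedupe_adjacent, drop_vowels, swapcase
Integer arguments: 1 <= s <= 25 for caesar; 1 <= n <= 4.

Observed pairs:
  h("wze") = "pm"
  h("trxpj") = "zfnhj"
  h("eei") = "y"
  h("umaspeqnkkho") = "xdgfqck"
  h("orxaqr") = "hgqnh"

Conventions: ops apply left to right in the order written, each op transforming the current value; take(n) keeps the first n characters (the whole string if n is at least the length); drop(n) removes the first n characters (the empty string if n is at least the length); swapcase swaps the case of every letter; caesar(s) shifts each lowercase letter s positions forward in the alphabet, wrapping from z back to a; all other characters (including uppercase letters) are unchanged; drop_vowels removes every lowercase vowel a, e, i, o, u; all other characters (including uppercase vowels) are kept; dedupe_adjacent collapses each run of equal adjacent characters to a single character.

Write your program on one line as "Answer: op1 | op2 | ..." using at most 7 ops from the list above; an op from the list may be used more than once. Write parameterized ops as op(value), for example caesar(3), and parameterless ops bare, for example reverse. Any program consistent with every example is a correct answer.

dedupe_adjacent | caesar(2) | caesar(3) | reverse | caesar(11) | drop_vowels

Check, running the answer program on each example:
  "wze" -> "wze" -> "ybg" -> "bej" -> "jeb" -> "upm" -> "pm"
  "trxpj" -> "trxpj" -> "vtzrl" -> "ywcuo" -> "oucwy" -> "zfnhj" -> "zfnhj"
  "eei" -> "ei" -> "gk" -> "jn" -> "nj" -> "yu" -> "y"
  "umaspeqnkkho" -> "umaspeqnkho" -> "wocurgspmjq" -> "zrfxujvspmt" -> "tmpsvjuxfrz" -> "exadgufiqck" -> "xdgfqck"
  "orxaqr" -> "orxaqr" -> "qtzcst" -> "twcfvw" -> "wvfcwt" -> "hgqnhe" -> "hgqnh"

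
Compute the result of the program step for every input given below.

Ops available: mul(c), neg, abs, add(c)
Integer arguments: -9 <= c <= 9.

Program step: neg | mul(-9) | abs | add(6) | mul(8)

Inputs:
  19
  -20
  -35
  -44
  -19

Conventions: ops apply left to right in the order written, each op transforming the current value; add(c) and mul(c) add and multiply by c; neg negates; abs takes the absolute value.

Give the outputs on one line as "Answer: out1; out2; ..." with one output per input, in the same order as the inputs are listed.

Execution, op by op:
  19 -> -19 -> 171 -> 171 -> 177 -> 1416
  -20 -> 20 -> -180 -> 180 -> 186 -> 1488
  -35 -> 35 -> -315 -> 315 -> 321 -> 2568
  -44 -> 44 -> -396 -> 396 -> 402 -> 3216
  -19 -> 19 -> -171 -> 171 -> 177 -> 1416

1416; 1488; 2568; 3216; 1416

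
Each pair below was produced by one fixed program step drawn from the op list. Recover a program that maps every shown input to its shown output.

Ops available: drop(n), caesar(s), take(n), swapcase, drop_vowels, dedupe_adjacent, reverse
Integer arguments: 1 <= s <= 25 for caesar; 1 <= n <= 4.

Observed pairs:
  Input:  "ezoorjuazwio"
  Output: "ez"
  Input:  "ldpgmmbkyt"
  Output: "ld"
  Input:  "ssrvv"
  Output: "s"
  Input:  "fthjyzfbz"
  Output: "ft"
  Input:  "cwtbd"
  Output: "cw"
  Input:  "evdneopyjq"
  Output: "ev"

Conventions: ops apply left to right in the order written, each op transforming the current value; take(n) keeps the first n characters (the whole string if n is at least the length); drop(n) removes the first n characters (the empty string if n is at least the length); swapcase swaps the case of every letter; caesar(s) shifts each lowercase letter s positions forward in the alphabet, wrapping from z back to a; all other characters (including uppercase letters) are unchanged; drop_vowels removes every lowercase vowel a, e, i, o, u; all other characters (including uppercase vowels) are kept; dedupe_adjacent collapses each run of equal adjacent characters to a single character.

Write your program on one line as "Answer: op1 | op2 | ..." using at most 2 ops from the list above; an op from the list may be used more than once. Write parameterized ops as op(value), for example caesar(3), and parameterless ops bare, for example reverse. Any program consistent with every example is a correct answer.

take(2) | dedupe_adjacent

Check, running the answer program on each example:
  "ezoorjuazwio" -> "ez" -> "ez"
  "ldpgmmbkyt" -> "ld" -> "ld"
  "ssrvv" -> "ss" -> "s"
  "fthjyzfbz" -> "ft" -> "ft"
  "cwtbd" -> "cw" -> "cw"
  "evdneopyjq" -> "ev" -> "ev"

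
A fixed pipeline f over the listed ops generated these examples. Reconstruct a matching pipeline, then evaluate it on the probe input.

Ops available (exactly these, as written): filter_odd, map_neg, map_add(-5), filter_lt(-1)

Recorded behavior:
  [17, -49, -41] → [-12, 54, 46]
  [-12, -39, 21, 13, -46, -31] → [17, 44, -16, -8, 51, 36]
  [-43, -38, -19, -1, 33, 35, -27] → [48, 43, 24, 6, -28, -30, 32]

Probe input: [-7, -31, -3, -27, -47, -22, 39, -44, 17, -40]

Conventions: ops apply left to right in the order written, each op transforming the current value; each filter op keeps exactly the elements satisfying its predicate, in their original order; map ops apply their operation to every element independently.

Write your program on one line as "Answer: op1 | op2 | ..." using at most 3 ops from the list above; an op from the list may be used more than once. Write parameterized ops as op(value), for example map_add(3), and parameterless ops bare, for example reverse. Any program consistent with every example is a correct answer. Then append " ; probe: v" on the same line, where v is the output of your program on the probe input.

map_add(-5) | map_neg ; probe: [12, 36, 8, 32, 52, 27, -34, 49, -12, 45]

Check, running the answer program on each example:
  [17, -49, -41] -> [12, -54, -46] -> [-12, 54, 46]
  [-12, -39, 21, 13, -46, -31] -> [-17, -44, 16, 8, -51, -36] -> [17, 44, -16, -8, 51, 36]
  [-43, -38, -19, -1, 33, 35, -27] -> [-48, -43, -24, -6, 28, 30, -32] -> [48, 43, 24, 6, -28, -30, 32]
  probe: [-7, -31, -3, -27, -47, -22, 39, -44, 17, -40] -> [-12, -36, -8, -32, -52, -27, 34, -49, 12, -45] -> [12, 36, 8, 32, 52, 27, -34, 49, -12, 45]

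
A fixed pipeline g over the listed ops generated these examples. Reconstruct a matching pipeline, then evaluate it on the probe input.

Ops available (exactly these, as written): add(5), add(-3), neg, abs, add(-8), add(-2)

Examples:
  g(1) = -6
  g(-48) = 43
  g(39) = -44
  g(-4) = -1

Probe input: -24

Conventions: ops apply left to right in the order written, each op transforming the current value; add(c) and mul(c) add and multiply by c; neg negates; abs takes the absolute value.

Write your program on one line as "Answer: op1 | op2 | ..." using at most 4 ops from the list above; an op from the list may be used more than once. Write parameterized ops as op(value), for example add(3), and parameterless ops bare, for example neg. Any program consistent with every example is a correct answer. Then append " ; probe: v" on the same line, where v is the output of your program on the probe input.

add(-3) | neg | add(-8) ; probe: 19

Check, running the answer program on each example:
  1 -> -2 -> 2 -> -6
  -48 -> -51 -> 51 -> 43
  39 -> 36 -> -36 -> -44
  -4 -> -7 -> 7 -> -1
  probe: -24 -> -27 -> 27 -> 19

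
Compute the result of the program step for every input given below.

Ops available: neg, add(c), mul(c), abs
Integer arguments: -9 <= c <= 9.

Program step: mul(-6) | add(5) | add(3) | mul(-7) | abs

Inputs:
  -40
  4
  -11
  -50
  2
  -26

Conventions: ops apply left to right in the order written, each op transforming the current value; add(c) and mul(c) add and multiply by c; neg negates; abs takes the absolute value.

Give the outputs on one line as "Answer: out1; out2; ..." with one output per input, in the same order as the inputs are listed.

Execution, op by op:
  -40 -> 240 -> 245 -> 248 -> -1736 -> 1736
  4 -> -24 -> -19 -> -16 -> 112 -> 112
  -11 -> 66 -> 71 -> 74 -> -518 -> 518
  -50 -> 300 -> 305 -> 308 -> -2156 -> 2156
  2 -> -12 -> -7 -> -4 -> 28 -> 28
  -26 -> 156 -> 161 -> 164 -> -1148 -> 1148

1736; 112; 518; 2156; 28; 1148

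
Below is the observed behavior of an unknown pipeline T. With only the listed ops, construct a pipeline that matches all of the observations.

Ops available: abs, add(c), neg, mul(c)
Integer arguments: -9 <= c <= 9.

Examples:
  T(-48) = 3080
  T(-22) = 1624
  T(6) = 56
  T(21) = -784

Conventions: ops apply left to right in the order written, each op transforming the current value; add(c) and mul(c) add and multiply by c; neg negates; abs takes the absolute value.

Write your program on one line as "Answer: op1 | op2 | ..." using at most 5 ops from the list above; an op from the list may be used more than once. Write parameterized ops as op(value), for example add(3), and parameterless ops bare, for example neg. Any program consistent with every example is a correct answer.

add(-7) | mul(-7) | neg | mul(-8)

Check, running the answer program on each example:
  -48 -> -55 -> 385 -> -385 -> 3080
  -22 -> -29 -> 203 -> -203 -> 1624
  6 -> -1 -> 7 -> -7 -> 56
  21 -> 14 -> -98 -> 98 -> -784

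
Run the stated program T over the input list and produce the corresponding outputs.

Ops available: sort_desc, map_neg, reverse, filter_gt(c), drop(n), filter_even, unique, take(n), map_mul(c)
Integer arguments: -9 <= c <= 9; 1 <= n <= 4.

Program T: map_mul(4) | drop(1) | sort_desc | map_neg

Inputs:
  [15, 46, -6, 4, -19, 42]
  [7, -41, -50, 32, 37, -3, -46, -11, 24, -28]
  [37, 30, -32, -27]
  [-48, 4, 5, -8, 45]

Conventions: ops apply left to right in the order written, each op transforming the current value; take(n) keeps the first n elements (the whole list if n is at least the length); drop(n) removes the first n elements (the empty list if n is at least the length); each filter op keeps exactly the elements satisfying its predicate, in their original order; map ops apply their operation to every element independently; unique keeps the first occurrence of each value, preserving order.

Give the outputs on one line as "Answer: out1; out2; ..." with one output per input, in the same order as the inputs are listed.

Execution, op by op:
  [15, 46, -6, 4, -19, 42] -> [60, 184, -24, 16, -76, 168] -> [184, -24, 16, -76, 168] -> [184, 168, 16, -24, -76] -> [-184, -168, -16, 24, 76]
  [7, -41, -50, 32, 37, -3, -46, -11, 24, -28] -> [28, -164, -200, 128, 148, -12, -184, -44, 96, -112] -> [-164, -200, 128, 148, -12, -184, -44, 96, -112] -> [148, 128, 96, -12, -44, -112, -164, -184, -200] -> [-148, -128, -96, 12, 44, 112, 164, 184, 200]
  [37, 30, -32, -27] -> [148, 120, -128, -108] -> [120, -128, -108] -> [120, -108, -128] -> [-120, 108, 128]
  [-48, 4, 5, -8, 45] -> [-192, 16, 20, -32, 180] -> [16, 20, -32, 180] -> [180, 20, 16, -32] -> [-180, -20, -16, 32]

[-184, -168, -16, 24, 76]; [-148, -128, -96, 12, 44, 112, 164, 184, 200]; [-120, 108, 128]; [-180, -20, -16, 32]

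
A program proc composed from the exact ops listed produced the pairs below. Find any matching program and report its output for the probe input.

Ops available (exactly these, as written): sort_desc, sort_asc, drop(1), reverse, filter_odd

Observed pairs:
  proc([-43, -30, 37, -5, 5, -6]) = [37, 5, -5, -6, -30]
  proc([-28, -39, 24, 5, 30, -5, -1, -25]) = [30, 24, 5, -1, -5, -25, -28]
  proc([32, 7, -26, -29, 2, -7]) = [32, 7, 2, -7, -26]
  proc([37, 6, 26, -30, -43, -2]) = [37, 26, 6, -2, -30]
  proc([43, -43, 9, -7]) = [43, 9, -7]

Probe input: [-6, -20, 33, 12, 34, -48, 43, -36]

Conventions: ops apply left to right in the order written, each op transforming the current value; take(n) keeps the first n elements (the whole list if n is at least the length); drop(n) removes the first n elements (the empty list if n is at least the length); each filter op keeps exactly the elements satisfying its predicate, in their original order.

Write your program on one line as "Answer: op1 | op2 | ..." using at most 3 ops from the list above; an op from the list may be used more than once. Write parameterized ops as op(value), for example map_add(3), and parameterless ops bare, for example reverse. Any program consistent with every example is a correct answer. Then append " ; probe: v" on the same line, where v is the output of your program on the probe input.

sort_asc | drop(1) | reverse ; probe: [43, 34, 33, 12, -6, -20, -36]

Check, running the answer program on each example:
  [-43, -30, 37, -5, 5, -6] -> [-43, -30, -6, -5, 5, 37] -> [-30, -6, -5, 5, 37] -> [37, 5, -5, -6, -30]
  [-28, -39, 24, 5, 30, -5, -1, -25] -> [-39, -28, -25, -5, -1, 5, 24, 30] -> [-28, -25, -5, -1, 5, 24, 30] -> [30, 24, 5, -1, -5, -25, -28]
  [32, 7, -26, -29, 2, -7] -> [-29, -26, -7, 2, 7, 32] -> [-26, -7, 2, 7, 32] -> [32, 7, 2, -7, -26]
  [37, 6, 26, -30, -43, -2] -> [-43, -30, -2, 6, 26, 37] -> [-30, -2, 6, 26, 37] -> [37, 26, 6, -2, -30]
  [43, -43, 9, -7] -> [-43, -7, 9, 43] -> [-7, 9, 43] -> [43, 9, -7]
  probe: [-6, -20, 33, 12, 34, -48, 43, -36] -> [-48, -36, -20, -6, 12, 33, 34, 43] -> [-36, -20, -6, 12, 33, 34, 43] -> [43, 34, 33, 12, -6, -20, -36]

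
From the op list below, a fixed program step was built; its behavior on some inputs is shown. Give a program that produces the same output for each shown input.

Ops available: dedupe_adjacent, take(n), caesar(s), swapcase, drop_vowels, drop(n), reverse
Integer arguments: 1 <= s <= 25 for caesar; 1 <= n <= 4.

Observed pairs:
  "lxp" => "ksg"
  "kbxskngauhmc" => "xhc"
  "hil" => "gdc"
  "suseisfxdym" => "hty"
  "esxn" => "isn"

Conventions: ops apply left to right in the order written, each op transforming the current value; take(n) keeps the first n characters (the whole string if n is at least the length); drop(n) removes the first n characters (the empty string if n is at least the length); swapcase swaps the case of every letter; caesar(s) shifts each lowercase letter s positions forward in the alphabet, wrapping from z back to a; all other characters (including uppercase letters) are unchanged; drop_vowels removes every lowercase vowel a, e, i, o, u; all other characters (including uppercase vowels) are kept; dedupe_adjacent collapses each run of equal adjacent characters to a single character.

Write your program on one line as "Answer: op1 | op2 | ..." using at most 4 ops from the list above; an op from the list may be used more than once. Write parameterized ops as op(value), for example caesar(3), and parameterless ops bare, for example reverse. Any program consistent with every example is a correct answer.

reverse | caesar(21) | take(4) | take(3)

Check, running the answer program on each example:
  "lxp" -> "pxl" -> "ksg" -> "ksg" -> "ksg"
  "kbxskngauhmc" -> "cmhuagnksxbk" -> "xhcpvbifnswf" -> "xhcp" -> "xhc"
  "hil" -> "lih" -> "gdc" -> "gdc" -> "gdc"
  "suseisfxdym" -> "mydxfsiesus" -> "htysandznpn" -> "htys" -> "hty"
  "esxn" -> "nxse" -> "isnz" -> "isnz" -> "isn"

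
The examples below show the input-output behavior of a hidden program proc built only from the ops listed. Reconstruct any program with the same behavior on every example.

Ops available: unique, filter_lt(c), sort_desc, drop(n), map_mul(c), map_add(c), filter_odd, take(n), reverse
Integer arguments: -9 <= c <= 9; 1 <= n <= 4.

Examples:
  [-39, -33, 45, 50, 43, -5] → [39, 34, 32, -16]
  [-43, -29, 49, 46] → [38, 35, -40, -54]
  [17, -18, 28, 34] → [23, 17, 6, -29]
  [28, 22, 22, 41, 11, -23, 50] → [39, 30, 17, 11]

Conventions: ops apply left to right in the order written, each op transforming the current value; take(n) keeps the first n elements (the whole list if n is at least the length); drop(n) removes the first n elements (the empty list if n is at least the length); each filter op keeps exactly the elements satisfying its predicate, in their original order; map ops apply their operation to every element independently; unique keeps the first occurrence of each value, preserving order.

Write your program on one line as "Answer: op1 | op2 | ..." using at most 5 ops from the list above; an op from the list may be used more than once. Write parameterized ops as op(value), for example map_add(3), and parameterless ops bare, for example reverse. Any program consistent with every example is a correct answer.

unique | map_add(-7) | sort_desc | take(4) | map_add(-4)

Check, running the answer program on each example:
  [-39, -33, 45, 50, 43, -5] -> [-39, -33, 45, 50, 43, -5] -> [-46, -40, 38, 43, 36, -12] -> [43, 38, 36, -12, -40, -46] -> [43, 38, 36, -12] -> [39, 34, 32, -16]
  [-43, -29, 49, 46] -> [-43, -29, 49, 46] -> [-50, -36, 42, 39] -> [42, 39, -36, -50] -> [42, 39, -36, -50] -> [38, 35, -40, -54]
  [17, -18, 28, 34] -> [17, -18, 28, 34] -> [10, -25, 21, 27] -> [27, 21, 10, -25] -> [27, 21, 10, -25] -> [23, 17, 6, -29]
  [28, 22, 22, 41, 11, -23, 50] -> [28, 22, 41, 11, -23, 50] -> [21, 15, 34, 4, -30, 43] -> [43, 34, 21, 15, 4, -30] -> [43, 34, 21, 15] -> [39, 30, 17, 11]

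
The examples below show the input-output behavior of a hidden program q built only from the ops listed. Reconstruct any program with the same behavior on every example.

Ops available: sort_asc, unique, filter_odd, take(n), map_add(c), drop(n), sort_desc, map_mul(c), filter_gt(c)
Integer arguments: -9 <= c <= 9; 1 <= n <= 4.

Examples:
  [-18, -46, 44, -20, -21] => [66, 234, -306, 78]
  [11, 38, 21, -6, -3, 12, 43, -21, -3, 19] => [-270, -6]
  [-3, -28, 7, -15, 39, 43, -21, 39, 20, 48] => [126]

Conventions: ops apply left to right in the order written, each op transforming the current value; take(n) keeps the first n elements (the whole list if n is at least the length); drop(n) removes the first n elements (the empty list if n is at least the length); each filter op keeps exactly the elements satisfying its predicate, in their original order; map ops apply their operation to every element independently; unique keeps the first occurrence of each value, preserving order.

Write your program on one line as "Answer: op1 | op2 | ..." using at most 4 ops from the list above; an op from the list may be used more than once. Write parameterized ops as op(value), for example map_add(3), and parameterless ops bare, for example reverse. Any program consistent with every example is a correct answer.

take(4) | map_add(7) | filter_odd | map_mul(-6)

Check, running the answer program on each example:
  [-18, -46, 44, -20, -21] -> [-18, -46, 44, -20] -> [-11, -39, 51, -13] -> [-11, -39, 51, -13] -> [66, 234, -306, 78]
  [11, 38, 21, -6, -3, 12, 43, -21, -3, 19] -> [11, 38, 21, -6] -> [18, 45, 28, 1] -> [45, 1] -> [-270, -6]
  [-3, -28, 7, -15, 39, 43, -21, 39, 20, 48] -> [-3, -28, 7, -15] -> [4, -21, 14, -8] -> [-21] -> [126]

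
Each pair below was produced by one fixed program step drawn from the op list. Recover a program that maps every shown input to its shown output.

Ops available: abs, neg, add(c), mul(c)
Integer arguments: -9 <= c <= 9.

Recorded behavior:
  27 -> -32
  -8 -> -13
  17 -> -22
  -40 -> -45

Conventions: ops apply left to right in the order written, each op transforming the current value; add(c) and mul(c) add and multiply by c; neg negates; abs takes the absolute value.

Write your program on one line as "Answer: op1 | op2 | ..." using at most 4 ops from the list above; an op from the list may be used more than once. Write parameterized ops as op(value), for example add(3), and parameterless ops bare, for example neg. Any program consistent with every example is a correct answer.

abs | neg | add(3) | add(-8)

Check, running the answer program on each example:
  27 -> 27 -> -27 -> -24 -> -32
  -8 -> 8 -> -8 -> -5 -> -13
  17 -> 17 -> -17 -> -14 -> -22
  -40 -> 40 -> -40 -> -37 -> -45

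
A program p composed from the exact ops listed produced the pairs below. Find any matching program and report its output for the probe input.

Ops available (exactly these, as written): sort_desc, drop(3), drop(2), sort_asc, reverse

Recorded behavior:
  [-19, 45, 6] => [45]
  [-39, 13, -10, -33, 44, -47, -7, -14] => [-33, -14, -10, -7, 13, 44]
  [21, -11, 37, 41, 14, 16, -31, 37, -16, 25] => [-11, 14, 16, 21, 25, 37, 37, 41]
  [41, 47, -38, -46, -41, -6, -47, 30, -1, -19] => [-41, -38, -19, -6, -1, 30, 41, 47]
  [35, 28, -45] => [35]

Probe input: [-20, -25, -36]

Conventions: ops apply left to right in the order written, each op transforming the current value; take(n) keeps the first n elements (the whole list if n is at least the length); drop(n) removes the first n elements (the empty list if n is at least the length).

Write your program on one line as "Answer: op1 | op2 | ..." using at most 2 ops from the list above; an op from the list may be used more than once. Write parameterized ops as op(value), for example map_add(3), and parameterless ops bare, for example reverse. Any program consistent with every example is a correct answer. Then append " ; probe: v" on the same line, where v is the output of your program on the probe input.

sort_asc | drop(2) ; probe: [-20]

Check, running the answer program on each example:
  [-19, 45, 6] -> [-19, 6, 45] -> [45]
  [-39, 13, -10, -33, 44, -47, -7, -14] -> [-47, -39, -33, -14, -10, -7, 13, 44] -> [-33, -14, -10, -7, 13, 44]
  [21, -11, 37, 41, 14, 16, -31, 37, -16, 25] -> [-31, -16, -11, 14, 16, 21, 25, 37, 37, 41] -> [-11, 14, 16, 21, 25, 37, 37, 41]
  [41, 47, -38, -46, -41, -6, -47, 30, -1, -19] -> [-47, -46, -41, -38, -19, -6, -1, 30, 41, 47] -> [-41, -38, -19, -6, -1, 30, 41, 47]
  [35, 28, -45] -> [-45, 28, 35] -> [35]
  probe: [-20, -25, -36] -> [-36, -25, -20] -> [-20]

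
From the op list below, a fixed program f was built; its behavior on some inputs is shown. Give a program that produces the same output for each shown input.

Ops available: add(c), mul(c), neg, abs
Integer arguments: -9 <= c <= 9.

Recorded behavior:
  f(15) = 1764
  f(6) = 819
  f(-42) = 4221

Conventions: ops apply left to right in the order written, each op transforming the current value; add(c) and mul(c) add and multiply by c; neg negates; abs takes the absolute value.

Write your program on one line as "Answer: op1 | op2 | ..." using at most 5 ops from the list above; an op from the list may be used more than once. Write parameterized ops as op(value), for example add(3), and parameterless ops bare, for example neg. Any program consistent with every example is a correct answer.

mul(5) | add(9) | mul(3) | mul(7) | abs

Check, running the answer program on each example:
  15 -> 75 -> 84 -> 252 -> 1764 -> 1764
  6 -> 30 -> 39 -> 117 -> 819 -> 819
  -42 -> -210 -> -201 -> -603 -> -4221 -> 4221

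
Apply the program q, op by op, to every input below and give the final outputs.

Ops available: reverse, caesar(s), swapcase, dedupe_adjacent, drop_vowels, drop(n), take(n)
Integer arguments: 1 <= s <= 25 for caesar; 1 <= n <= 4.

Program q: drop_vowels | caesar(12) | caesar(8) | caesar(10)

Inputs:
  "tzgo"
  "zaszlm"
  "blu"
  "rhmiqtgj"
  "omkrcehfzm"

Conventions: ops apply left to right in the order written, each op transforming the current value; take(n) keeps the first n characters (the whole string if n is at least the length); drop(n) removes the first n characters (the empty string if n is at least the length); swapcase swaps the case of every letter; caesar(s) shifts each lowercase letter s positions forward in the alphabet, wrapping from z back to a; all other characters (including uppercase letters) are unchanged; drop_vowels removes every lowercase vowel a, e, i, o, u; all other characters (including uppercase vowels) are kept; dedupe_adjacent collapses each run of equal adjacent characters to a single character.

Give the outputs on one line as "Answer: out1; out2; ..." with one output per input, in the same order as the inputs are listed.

"xdk"; "dwdpq"; "fp"; "vlquxkn"; "qovgljdq"

Execution, op by op:
  "tzgo" -> "tzg" -> "fls" -> "nta" -> "xdk"
  "zaszlm" -> "zszlm" -> "lelxy" -> "tmtfg" -> "dwdpq"
  "blu" -> "bl" -> "nx" -> "vf" -> "fp"
  "rhmiqtgj" -> "rhmqtgj" -> "dtycfsv" -> "lbgknad" -> "vlquxkn"
  "omkrcehfzm" -> "mkrchfzm" -> "ywdotrly" -> "gelwbztg" -> "qovgljdq"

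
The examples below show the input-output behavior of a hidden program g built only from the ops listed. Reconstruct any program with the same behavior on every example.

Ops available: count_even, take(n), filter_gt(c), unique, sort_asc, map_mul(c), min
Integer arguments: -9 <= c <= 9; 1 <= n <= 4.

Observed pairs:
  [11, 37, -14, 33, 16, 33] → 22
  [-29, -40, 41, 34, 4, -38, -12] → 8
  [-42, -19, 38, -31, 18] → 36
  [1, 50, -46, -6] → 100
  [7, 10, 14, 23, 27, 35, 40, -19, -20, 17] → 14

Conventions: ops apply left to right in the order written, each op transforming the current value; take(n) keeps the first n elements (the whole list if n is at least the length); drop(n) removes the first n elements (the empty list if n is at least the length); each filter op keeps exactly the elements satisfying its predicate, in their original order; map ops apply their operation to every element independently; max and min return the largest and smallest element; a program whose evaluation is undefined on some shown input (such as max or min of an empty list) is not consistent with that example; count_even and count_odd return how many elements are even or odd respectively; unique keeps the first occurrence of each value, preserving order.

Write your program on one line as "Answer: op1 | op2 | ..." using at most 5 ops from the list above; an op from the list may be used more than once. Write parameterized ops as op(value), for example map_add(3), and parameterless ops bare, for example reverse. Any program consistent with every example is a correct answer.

map_mul(2) | filter_gt(-8) | filter_gt(3) | min

Check, running the answer program on each example:
  [11, 37, -14, 33, 16, 33] -> [22, 74, -28, 66, 32, 66] -> [22, 74, 66, 32, 66] -> [22, 74, 66, 32, 66] -> 22
  [-29, -40, 41, 34, 4, -38, -12] -> [-58, -80, 82, 68, 8, -76, -24] -> [82, 68, 8] -> [82, 68, 8] -> 8
  [-42, -19, 38, -31, 18] -> [-84, -38, 76, -62, 36] -> [76, 36] -> [76, 36] -> 36
  [1, 50, -46, -6] -> [2, 100, -92, -12] -> [2, 100] -> [100] -> 100
  [7, 10, 14, 23, 27, 35, 40, -19, -20, 17] -> [14, 20, 28, 46, 54, 70, 80, -38, -40, 34] -> [14, 20, 28, 46, 54, 70, 80, 34] -> [14, 20, 28, 46, 54, 70, 80, 34] -> 14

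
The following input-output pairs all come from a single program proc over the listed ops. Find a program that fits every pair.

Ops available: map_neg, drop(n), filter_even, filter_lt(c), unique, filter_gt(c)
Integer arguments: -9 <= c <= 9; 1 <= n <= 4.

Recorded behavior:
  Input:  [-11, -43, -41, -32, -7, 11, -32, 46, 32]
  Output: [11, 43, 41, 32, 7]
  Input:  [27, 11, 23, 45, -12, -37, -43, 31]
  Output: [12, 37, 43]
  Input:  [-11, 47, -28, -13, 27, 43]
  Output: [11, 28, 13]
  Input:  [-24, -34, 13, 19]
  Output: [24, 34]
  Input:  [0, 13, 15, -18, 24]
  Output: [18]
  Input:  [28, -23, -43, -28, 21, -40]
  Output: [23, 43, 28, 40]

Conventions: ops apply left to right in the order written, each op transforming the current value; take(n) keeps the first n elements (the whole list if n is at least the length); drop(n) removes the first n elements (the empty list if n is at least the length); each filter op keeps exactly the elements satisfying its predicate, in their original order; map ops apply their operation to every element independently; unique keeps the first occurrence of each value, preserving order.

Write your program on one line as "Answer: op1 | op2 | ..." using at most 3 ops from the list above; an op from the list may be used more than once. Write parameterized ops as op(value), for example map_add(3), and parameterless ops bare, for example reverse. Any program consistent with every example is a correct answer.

map_neg | unique | filter_gt(6)

Check, running the answer program on each example:
  [-11, -43, -41, -32, -7, 11, -32, 46, 32] -> [11, 43, 41, 32, 7, -11, 32, -46, -32] -> [11, 43, 41, 32, 7, -11, -46, -32] -> [11, 43, 41, 32, 7]
  [27, 11, 23, 45, -12, -37, -43, 31] -> [-27, -11, -23, -45, 12, 37, 43, -31] -> [-27, -11, -23, -45, 12, 37, 43, -31] -> [12, 37, 43]
  [-11, 47, -28, -13, 27, 43] -> [11, -47, 28, 13, -27, -43] -> [11, -47, 28, 13, -27, -43] -> [11, 28, 13]
  [-24, -34, 13, 19] -> [24, 34, -13, -19] -> [24, 34, -13, -19] -> [24, 34]
  [0, 13, 15, -18, 24] -> [0, -13, -15, 18, -24] -> [0, -13, -15, 18, -24] -> [18]
  [28, -23, -43, -28, 21, -40] -> [-28, 23, 43, 28, -21, 40] -> [-28, 23, 43, 28, -21, 40] -> [23, 43, 28, 40]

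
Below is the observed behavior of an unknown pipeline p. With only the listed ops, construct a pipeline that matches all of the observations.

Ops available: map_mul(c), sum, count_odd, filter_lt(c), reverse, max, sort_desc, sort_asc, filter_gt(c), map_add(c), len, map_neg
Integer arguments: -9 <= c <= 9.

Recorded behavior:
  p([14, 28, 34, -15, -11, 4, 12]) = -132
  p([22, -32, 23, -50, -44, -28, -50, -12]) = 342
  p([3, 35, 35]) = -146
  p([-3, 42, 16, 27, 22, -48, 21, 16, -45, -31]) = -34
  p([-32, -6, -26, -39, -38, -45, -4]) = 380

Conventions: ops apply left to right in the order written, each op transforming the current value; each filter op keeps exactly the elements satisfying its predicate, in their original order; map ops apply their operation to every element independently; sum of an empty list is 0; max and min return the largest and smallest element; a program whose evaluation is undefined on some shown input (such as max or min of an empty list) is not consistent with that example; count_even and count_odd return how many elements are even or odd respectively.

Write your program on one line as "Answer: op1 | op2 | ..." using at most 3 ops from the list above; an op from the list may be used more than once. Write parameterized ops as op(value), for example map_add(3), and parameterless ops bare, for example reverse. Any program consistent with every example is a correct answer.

sort_asc | map_mul(-2) | sum

Check, running the answer program on each example:
  [14, 28, 34, -15, -11, 4, 12] -> [-15, -11, 4, 12, 14, 28, 34] -> [30, 22, -8, -24, -28, -56, -68] -> -132
  [22, -32, 23, -50, -44, -28, -50, -12] -> [-50, -50, -44, -32, -28, -12, 22, 23] -> [100, 100, 88, 64, 56, 24, -44, -46] -> 342
  [3, 35, 35] -> [3, 35, 35] -> [-6, -70, -70] -> -146
  [-3, 42, 16, 27, 22, -48, 21, 16, -45, -31] -> [-48, -45, -31, -3, 16, 16, 21, 22, 27, 42] -> [96, 90, 62, 6, -32, -32, -42, -44, -54, -84] -> -34
  [-32, -6, -26, -39, -38, -45, -4] -> [-45, -39, -38, -32, -26, -6, -4] -> [90, 78, 76, 64, 52, 12, 8] -> 380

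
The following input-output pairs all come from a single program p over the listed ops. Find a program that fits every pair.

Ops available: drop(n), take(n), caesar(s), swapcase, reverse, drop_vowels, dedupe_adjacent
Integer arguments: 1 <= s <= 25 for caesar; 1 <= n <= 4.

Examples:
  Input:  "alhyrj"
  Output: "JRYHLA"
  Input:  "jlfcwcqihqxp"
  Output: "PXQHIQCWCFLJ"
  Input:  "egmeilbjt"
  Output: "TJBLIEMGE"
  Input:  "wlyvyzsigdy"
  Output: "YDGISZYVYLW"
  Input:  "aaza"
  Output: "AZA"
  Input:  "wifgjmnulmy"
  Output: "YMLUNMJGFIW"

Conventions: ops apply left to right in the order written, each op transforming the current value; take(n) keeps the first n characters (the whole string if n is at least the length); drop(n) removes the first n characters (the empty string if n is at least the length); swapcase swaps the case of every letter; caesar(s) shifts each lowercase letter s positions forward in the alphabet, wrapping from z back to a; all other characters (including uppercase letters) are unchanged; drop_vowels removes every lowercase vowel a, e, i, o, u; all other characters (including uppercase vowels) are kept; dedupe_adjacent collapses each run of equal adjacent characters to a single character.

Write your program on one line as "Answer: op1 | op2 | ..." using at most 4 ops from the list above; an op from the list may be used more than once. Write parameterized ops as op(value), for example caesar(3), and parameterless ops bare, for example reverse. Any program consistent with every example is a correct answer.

reverse | dedupe_adjacent | swapcase

Check, running the answer program on each example:
  "alhyrj" -> "jryhla" -> "jryhla" -> "JRYHLA"
  "jlfcwcqihqxp" -> "pxqhiqcwcflj" -> "pxqhiqcwcflj" -> "PXQHIQCWCFLJ"
  "egmeilbjt" -> "tjbliemge" -> "tjbliemge" -> "TJBLIEMGE"
  "wlyvyzsigdy" -> "ydgiszyvylw" -> "ydgiszyvylw" -> "YDGISZYVYLW"
  "aaza" -> "azaa" -> "aza" -> "AZA"
  "wifgjmnulmy" -> "ymlunmjgfiw" -> "ymlunmjgfiw" -> "YMLUNMJGFIW"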